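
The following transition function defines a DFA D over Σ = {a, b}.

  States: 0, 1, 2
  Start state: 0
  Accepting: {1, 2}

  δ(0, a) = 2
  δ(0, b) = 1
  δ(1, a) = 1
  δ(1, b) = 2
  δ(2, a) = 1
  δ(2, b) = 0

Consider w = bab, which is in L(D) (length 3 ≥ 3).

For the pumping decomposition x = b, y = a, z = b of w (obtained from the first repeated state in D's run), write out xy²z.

xy^2z = b·a·a·b = baab.
Reading y = a takes D from 1 back to 1, so after x·y·y the machine is still in 1, and z then leads to the accepting state 2. Hence baab ∈ L(D).

baab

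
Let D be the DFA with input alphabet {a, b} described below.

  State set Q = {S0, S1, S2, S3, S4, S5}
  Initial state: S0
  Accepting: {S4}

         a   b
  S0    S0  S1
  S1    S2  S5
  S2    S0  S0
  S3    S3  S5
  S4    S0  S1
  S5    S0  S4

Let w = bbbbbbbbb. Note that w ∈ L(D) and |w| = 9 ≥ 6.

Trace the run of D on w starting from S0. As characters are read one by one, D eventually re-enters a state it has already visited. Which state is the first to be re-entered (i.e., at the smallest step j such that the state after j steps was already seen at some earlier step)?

Run of D on w = b b b b b b b b b:
  step 0: S0  (start)
  step 1: S1  (read b: S0→S1)
  step 2: S5  (read b: S1→S5)
  step 3: S4  (read b: S5→S4)
  step 4: S1  (read b: S4→S1)   ← first repeat (S1 seen earlier)
  step 5: S5  (read b: S1→S5)
  step 6: S4  (read b: S5→S4)
  step 7: S1  (read b: S4→S1)
  step 8: S5  (read b: S1→S5)
  step 9: S4  (read b: S5→S4)

The earliest repeat is at step j = 4: D is in S1, which it already visited at step i = 1.
The DFA has 6 states, so the proof of the pumping lemma guarantees a repeated state among the first 6+1 visited; the segment between the two visits is the pumpable y.

S1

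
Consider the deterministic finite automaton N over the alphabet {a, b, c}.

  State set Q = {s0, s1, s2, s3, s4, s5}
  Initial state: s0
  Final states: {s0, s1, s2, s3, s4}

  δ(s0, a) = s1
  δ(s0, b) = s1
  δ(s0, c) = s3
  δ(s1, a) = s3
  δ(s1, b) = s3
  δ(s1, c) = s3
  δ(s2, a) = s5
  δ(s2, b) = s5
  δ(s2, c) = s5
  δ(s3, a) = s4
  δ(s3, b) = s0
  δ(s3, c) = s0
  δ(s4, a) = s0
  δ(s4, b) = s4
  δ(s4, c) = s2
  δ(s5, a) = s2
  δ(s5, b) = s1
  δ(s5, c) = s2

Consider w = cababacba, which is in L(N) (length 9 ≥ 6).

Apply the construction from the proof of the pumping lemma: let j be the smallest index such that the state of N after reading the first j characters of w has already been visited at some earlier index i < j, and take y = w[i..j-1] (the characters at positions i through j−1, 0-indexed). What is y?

b

Run of N on w = c a b a b a c b a:
  step 0: s0  (start)
  step 1: s3  (read c: s0→s3)
  step 2: s4  (read a: s3→s4)
  step 3: s4  (read b: s4→s4)   ← first repeat (s4 seen earlier)
  step 4: s0  (read a: s4→s0)
  step 5: s1  (read b: s0→s1)
  step 6: s3  (read a: s1→s3)
  step 7: s0  (read c: s3→s0)
  step 8: s1  (read b: s0→s1)
  step 9: s3  (read a: s1→s3)

So i = 2, j = 3, giving x = w[0:2] = ca, y = w[2:3] = b, z = w[3:9] = abacba.
Check: |xy| = 3 ≤ 6 and |y| = 1 ≥ 1. Reading y takes N from s4 back to s4, so every xyⁱz is accepted.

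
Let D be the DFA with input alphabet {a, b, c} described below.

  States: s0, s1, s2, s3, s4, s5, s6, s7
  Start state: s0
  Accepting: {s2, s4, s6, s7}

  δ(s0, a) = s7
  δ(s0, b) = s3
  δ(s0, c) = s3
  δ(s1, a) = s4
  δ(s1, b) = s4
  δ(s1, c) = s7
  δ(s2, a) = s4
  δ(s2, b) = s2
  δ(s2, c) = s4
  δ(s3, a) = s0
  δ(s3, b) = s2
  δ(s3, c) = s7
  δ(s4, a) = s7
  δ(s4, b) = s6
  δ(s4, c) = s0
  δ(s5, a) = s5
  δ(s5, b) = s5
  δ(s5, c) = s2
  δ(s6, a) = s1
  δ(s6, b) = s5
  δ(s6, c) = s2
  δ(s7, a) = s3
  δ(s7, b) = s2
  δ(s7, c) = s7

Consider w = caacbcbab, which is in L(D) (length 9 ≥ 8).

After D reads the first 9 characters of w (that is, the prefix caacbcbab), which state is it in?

s4

Run of D on the first 9 characters of w = c a a c b c b a b:
  step 0: s0  (start)
  step 1: s3  (read c: s0→s3)
  step 2: s0  (read a: s3→s0)
  step 3: s7  (read a: s0→s7)
  step 4: s7  (read c: s7→s7)
  step 5: s2  (read b: s7→s2)
  step 6: s4  (read c: s2→s4)
  step 7: s6  (read b: s4→s6)
  step 8: s1  (read a: s6→s1)
  step 9: s4  (read b: s1→s4)

After reading 9 characters, D is in state s4.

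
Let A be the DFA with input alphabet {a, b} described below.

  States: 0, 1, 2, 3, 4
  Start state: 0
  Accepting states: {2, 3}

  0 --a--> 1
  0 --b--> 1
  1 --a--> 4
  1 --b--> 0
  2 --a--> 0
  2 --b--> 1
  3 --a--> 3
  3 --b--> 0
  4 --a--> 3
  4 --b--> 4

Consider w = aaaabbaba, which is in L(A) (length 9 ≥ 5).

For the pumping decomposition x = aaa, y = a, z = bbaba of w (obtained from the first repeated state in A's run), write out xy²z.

aaaaabbaba

xy^2z = aaa·a·a·bbaba = aaaaabbaba.
Reading y = a takes A from 3 back to 3, so after x·y·y the machine is still in 3, and z then leads to the accepting state 3. Hence aaaaabbaba ∈ L(A).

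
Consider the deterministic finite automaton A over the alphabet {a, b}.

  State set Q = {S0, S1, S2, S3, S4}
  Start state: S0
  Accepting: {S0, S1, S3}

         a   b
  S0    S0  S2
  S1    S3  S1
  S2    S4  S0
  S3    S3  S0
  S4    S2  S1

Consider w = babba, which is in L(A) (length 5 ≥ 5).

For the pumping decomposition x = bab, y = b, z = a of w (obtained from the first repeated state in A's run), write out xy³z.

babbbba

xy^3z = bab·b·b·b·a = babbbba.
Reading y = b takes A from S1 back to S1, so after x·y·y·y the machine is still in S1, and z then leads to the accepting state S3. Hence babbbba ∈ L(A).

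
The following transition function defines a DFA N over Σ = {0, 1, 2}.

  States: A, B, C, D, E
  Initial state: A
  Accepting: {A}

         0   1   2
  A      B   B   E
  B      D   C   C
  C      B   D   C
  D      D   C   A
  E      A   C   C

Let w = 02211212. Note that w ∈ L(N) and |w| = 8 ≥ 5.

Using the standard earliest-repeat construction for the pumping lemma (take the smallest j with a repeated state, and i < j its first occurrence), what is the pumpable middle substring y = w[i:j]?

2

State sequence: A -0-> B -2-> C -2-> C -1-> D -1-> C -2-> C -1-> D -2-> A
First repeat at step 3: C was already visited.

So i = 2, j = 3, giving x = w[0:2] = 02, y = w[2:3] = 2, z = w[3:8] = 11212.
Check: |xy| = 3 ≤ 5 and |y| = 1 ≥ 1. Reading y takes N from C back to C, so every xyⁱz is accepted.
Since N has 5 states, any run of length ≥ 5 visits 5+1 states, so by pigeonhole some state repeats within the first 5 steps — that repeat gives the pumpable loop.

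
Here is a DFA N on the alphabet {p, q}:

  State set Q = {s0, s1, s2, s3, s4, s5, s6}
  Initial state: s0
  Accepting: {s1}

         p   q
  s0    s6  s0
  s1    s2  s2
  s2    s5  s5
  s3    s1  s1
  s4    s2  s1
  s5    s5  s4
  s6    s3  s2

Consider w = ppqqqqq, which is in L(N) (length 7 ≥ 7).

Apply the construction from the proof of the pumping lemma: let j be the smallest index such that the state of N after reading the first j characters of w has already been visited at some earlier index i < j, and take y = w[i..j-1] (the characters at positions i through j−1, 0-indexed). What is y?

Run of N on w = p p q q q q q:
  step 0: s0  (start)
  step 1: s6  (read p: s0→s6)
  step 2: s3  (read p: s6→s3)
  step 3: s1  (read q: s3→s1)
  step 4: s2  (read q: s1→s2)
  step 5: s5  (read q: s2→s5)
  step 6: s4  (read q: s5→s4)
  step 7: s1  (read q: s4→s1)   ← first repeat (s1 seen earlier)

So i = 3, j = 7, giving x = w[0:3] = ppq, y = w[3:7] = qqqq, z = w[7:7] = ε.
Check: |xy| = 7 ≤ 7 and |y| = 4 ≥ 1. Reading y takes N from s1 back to s1, so every xyⁱz is accepted.

qqqq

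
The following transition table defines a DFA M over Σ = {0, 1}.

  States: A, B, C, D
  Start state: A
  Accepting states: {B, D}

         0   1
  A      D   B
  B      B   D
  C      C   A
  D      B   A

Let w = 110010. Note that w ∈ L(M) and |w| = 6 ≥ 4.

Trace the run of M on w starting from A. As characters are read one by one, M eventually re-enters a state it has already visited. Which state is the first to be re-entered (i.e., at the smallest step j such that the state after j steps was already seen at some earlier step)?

B

Run of M on w = 1 1 0 0 1 0:
  step 0: A  (start)
  step 1: B  (read 1: A→B)
  step 2: D  (read 1: B→D)
  step 3: B  (read 0: D→B)   ← first repeat (B seen earlier)
  step 4: B  (read 0: B→B)
  step 5: D  (read 1: B→D)
  step 6: B  (read 0: D→B)

The earliest repeat is at step j = 3: M is in B, which it already visited at step i = 1.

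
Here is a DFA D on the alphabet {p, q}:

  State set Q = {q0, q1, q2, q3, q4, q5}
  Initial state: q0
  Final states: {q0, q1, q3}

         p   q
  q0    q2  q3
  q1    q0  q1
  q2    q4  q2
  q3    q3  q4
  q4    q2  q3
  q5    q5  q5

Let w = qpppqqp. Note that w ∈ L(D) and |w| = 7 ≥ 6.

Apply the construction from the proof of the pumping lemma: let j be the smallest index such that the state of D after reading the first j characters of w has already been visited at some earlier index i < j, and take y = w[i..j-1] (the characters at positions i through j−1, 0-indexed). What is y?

p

State sequence: q0 -q-> q3 -p-> q3 -p-> q3 -p-> q3 -q-> q4 -q-> q3 -p-> q3
First repeat at step 2: q3 was already visited.

So i = 1, j = 2, giving x = w[0:1] = q, y = w[1:2] = p, z = w[2:7] = ppqqp.
Check: |xy| = 2 ≤ 6 and |y| = 1 ≥ 1. Reading y takes D from q3 back to q3, so every xyⁱz is accepted.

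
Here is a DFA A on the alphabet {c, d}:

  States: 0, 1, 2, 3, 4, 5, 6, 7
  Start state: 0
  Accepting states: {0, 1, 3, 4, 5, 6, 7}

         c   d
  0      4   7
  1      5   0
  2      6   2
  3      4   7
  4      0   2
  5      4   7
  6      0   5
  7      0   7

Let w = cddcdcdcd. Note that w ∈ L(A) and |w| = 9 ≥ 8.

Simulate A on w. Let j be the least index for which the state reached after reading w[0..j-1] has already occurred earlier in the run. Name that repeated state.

2

State sequence: 0 -c-> 4 -d-> 2 -d-> 2 -c-> 6 -d-> 5 -c-> 4 -d-> 2 -c-> 6 -d-> 5
First repeat at step 3: 2 was already visited.

The earliest repeat is at step j = 3: A is in 2, which it already visited at step i = 2.
The DFA has 8 states, so the proof of the pumping lemma guarantees a repeated state among the first 8+1 visited; the segment between the two visits is the pumpable y.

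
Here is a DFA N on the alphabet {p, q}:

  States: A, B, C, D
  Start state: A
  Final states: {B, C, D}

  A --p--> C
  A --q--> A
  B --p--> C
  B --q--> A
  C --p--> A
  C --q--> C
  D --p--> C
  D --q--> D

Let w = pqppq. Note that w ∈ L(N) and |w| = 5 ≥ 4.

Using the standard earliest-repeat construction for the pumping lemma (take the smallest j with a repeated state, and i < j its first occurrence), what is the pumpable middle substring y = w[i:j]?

q

State sequence: A -p-> C -q-> C -p-> A -p-> C -q-> C
First repeat at step 2: C was already visited.

So i = 1, j = 2, giving x = w[0:1] = p, y = w[1:2] = q, z = w[2:5] = ppq.
Check: |xy| = 2 ≤ 4 and |y| = 1 ≥ 1. Reading y takes N from C back to C, so every xyⁱz is accepted.
With |Q| = 4, pigeonhole forces a state repeat no later than step 4; the substring read between the first and second visits to that state can be pumped.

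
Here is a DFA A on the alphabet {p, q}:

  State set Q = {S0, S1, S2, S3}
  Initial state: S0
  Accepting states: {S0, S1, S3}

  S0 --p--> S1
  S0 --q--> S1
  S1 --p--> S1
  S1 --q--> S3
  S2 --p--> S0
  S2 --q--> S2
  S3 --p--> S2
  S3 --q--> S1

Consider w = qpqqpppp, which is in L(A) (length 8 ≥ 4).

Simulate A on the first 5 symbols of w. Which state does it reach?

Run of A on the first 5 characters of w = q p q q p:
  step 0: S0  (start)
  step 1: S1  (read q: S0→S1)
  step 2: S1  (read p: S1→S1)
  step 3: S3  (read q: S1→S3)
  step 4: S1  (read q: S3→S1)
  step 5: S1  (read p: S1→S1)

After reading 5 characters, A is in state S1.

S1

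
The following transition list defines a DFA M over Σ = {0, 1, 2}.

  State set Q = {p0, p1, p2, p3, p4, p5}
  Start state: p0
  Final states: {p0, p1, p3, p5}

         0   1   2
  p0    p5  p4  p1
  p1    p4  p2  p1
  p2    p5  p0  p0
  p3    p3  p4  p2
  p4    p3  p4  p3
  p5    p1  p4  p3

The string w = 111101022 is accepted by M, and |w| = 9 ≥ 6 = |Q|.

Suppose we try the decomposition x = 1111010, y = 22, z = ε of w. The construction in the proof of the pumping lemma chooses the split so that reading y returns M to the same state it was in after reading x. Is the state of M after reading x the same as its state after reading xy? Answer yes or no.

Run of M on the first 9 characters of w = 1 1 1 1 0 1 0 2 2:
  step 0: p0  (start)
  step 1: p4  (read 1: p0→p4)
  step 2: p4  (read 1: p4→p4)
  step 3: p4  (read 1: p4→p4)
  step 4: p4  (read 1: p4→p4)
  step 5: p3  (read 0: p4→p3)
  step 6: p4  (read 1: p3→p4)
  step 7: p3  (read 0: p4→p3)
  step 8: p2  (read 2: p3→p2)
  step 9: p0  (read 2: p2→p0)

After x (step 7): p3. After xy (step 9): p0.
They differ (p3 ≠ p0), so y is not a cycle from the state after x; this split is not the one the pumping-lemma construction produces, and pumping y need not keep the string in L(M).

no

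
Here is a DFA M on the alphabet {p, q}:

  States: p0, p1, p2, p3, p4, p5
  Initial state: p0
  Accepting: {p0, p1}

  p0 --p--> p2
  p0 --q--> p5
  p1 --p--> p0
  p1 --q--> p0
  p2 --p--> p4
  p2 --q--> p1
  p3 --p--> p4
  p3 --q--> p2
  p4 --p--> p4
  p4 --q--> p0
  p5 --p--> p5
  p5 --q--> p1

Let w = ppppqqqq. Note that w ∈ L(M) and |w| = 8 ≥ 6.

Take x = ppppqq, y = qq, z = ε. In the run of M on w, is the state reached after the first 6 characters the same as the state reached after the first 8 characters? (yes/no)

no

State sequence: p0 -p-> p2 -p-> p4 -p-> p4 -p-> p4 -q-> p0 -q-> p5 -q-> p1 -q-> p0

After x (step 6): p5. After xy (step 8): p0.
They differ (p5 ≠ p0), so y is not a cycle from the state after x; this split is not the one the pumping-lemma construction produces, and pumping y need not keep the string in L(M).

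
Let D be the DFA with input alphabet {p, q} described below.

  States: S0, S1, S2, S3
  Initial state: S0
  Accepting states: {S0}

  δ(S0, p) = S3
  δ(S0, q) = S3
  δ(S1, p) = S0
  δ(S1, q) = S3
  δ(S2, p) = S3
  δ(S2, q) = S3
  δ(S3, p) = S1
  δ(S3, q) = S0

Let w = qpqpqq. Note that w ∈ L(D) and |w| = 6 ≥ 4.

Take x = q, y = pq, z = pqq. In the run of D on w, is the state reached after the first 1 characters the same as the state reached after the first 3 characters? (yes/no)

yes

State sequence: S0 -q-> S3 -p-> S1 -q-> S3

After x (step 1): S3. After xy (step 3): S3.
They match, so y = pq drives D around a cycle from S3 back to itself; pumping y any number of times keeps D in S3 before reading z, and xyⁱz ∈ L(D) for every i ≥ 0.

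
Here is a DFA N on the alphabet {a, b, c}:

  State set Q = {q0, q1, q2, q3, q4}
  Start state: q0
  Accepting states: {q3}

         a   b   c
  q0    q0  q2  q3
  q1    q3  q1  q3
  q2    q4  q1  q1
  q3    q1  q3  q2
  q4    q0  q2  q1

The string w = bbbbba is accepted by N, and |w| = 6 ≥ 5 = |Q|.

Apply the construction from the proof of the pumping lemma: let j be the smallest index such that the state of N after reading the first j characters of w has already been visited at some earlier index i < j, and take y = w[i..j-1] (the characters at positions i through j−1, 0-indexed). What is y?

b

Run of N on w = b b b b b a:
  step 0: q0  (start)
  step 1: q2  (read b: q0→q2)
  step 2: q1  (read b: q2→q1)
  step 3: q1  (read b: q1→q1)   ← first repeat (q1 seen earlier)
  step 4: q1  (read b: q1→q1)
  step 5: q1  (read b: q1→q1)
  step 6: q3  (read a: q1→q3)

So i = 2, j = 3, giving x = w[0:2] = bb, y = w[2:3] = b, z = w[3:6] = bba.
Check: |xy| = 3 ≤ 5 and |y| = 1 ≥ 1. Reading y takes N from q1 back to q1, so every xyⁱz is accepted.
The DFA has 5 states, so the proof of the pumping lemma guarantees a repeated state among the first 5+1 visited; the segment between the two visits is the pumpable y.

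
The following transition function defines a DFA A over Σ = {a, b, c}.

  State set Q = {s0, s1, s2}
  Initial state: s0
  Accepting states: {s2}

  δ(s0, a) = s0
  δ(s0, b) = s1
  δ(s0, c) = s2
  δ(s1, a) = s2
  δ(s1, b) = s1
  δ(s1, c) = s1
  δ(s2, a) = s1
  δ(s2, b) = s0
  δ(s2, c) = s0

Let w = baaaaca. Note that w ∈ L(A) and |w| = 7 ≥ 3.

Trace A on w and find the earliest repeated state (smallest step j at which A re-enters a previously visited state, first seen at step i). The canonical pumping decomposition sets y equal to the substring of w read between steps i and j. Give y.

aa

State sequence: s0 -b-> s1 -a-> s2 -a-> s1 -a-> s2 -a-> s1 -c-> s1 -a-> s2
First repeat at step 3: s1 was already visited.

So i = 1, j = 3, giving x = w[0:1] = b, y = w[1:3] = aa, z = w[3:7] = aaca.
Check: |xy| = 3 ≤ 3 and |y| = 2 ≥ 1. Reading y takes A from s1 back to s1, so every xyⁱz is accepted.
Pumping length from the standard proof: p = 3 (the number of states). The repeated state found above gives |xy| = j ≤ 3 and |y| = j − i ≥ 1.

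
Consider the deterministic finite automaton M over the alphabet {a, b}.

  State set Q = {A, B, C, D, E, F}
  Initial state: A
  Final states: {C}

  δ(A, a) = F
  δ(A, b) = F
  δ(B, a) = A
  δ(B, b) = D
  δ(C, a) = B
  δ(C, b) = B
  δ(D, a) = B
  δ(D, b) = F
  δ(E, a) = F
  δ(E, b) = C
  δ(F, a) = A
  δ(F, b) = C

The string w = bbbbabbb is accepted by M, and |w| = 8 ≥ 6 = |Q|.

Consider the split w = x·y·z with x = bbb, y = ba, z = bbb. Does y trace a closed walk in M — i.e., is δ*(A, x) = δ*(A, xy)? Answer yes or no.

yes

State sequence: A -b-> F -b-> C -b-> B -b-> D -a-> B

After x (step 3): B. After xy (step 5): B.
They match, so y = ba drives M around a cycle from B back to itself; pumping y any number of times keeps M in B before reading z, and xyⁱz ∈ L(M) for every i ≥ 0.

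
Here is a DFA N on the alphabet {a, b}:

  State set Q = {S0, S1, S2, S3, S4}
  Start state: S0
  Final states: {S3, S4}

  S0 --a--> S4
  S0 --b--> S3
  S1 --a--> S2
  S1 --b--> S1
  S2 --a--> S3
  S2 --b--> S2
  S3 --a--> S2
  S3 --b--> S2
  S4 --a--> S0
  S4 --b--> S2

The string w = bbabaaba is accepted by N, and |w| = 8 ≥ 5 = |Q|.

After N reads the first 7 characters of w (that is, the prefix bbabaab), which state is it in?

State sequence: S0 -b-> S3 -b-> S2 -a-> S3 -b-> S2 -a-> S3 -a-> S2 -b-> S2

After reading 7 characters, N is in state S2.

S2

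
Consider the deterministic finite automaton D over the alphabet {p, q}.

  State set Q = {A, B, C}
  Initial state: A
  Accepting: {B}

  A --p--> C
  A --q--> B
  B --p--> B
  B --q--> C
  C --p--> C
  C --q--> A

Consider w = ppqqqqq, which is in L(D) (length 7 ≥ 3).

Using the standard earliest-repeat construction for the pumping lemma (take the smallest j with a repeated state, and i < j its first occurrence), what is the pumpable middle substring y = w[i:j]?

Run of D on w = p p q q q q q:
  step 0: A  (start)
  step 1: C  (read p: A→C)
  step 2: C  (read p: C→C)   ← first repeat (C seen earlier)
  step 3: A  (read q: C→A)
  step 4: B  (read q: A→B)
  step 5: C  (read q: B→C)
  step 6: A  (read q: C→A)
  step 7: B  (read q: A→B)

So i = 1, j = 2, giving x = w[0:1] = p, y = w[1:2] = p, z = w[2:7] = qqqqq.
Check: |xy| = 2 ≤ 3 and |y| = 1 ≥ 1. Reading y takes D from C back to C, so every xyⁱz is accepted.
Pumping length from the standard proof: p = 3 (the number of states). The repeated state found above gives |xy| = j ≤ 3 and |y| = j − i ≥ 1.

p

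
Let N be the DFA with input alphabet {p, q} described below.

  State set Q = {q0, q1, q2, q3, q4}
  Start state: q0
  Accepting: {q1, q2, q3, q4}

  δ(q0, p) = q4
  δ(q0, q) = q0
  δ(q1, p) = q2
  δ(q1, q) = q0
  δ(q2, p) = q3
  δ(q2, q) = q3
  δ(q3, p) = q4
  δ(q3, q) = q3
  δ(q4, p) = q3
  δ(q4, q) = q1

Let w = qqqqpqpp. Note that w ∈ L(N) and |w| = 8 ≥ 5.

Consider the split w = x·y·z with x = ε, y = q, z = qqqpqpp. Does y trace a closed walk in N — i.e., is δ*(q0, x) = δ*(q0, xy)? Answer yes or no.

Run of N on the first 1 characters of w = q:
  step 0: q0  (start)
  step 1: q0  (read q: q0→q0)

After x (step 0): q0. After xy (step 1): q0.
They match, so y = q drives N around a cycle from q0 back to itself; pumping y any number of times keeps N in q0 before reading z, and xyⁱz ∈ L(N) for every i ≥ 0.

yes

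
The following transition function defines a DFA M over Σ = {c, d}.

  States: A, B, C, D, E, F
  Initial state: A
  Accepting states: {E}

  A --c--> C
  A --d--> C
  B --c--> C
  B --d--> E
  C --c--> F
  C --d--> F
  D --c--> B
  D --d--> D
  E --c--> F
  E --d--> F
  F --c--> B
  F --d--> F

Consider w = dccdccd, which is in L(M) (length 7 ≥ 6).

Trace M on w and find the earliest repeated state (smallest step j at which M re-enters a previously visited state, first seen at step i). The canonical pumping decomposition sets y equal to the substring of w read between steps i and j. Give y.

cdc

Run of M on w = d c c d c c d:
  step 0: A  (start)
  step 1: C  (read d: A→C)
  step 2: F  (read c: C→F)
  step 3: B  (read c: F→B)
  step 4: E  (read d: B→E)
  step 5: F  (read c: E→F)   ← first repeat (F seen earlier)
  step 6: B  (read c: F→B)
  step 7: E  (read d: B→E)

So i = 2, j = 5, giving x = w[0:2] = dc, y = w[2:5] = cdc, z = w[5:7] = cd.
Check: |xy| = 5 ≤ 6 and |y| = 3 ≥ 1. Reading y takes M from F back to F, so every xyⁱz is accepted.
With |Q| = 6, pigeonhole forces a state repeat no later than step 6; the substring read between the first and second visits to that state can be pumped.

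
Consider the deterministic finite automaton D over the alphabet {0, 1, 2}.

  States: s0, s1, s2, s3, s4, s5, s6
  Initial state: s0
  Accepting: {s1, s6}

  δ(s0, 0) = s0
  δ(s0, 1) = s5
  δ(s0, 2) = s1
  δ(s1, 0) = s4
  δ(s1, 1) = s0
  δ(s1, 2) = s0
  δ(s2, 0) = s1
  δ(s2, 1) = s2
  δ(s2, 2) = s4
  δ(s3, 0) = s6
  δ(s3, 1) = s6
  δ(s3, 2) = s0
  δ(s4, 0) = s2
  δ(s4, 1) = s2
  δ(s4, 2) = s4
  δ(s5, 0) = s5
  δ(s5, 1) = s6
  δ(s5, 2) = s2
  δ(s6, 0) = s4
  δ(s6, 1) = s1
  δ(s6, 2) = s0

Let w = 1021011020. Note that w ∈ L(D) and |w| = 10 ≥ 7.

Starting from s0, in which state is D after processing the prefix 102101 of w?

Run of D on the first 6 characters of w = 1 0 2 1 0 1:
  step 0: s0  (start)
  step 1: s5  (read 1: s0→s5)
  step 2: s5  (read 0: s5→s5)
  step 3: s2  (read 2: s5→s2)
  step 4: s2  (read 1: s2→s2)
  step 5: s1  (read 0: s2→s1)
  step 6: s0  (read 1: s1→s0)

After reading 6 characters, D is in state s0.

s0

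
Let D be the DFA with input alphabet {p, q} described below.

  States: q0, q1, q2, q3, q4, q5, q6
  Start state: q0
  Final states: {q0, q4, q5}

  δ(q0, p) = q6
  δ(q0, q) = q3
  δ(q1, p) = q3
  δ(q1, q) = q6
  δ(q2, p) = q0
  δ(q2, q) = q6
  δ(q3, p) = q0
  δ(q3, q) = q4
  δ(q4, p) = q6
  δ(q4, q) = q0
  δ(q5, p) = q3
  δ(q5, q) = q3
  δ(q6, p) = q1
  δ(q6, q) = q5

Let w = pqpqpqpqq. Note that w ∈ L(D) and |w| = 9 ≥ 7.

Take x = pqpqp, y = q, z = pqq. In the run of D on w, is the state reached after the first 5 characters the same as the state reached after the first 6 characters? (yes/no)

State sequence: q0 -p-> q6 -q-> q5 -p-> q3 -q-> q4 -p-> q6 -q-> q5

After x (step 5): q6. After xy (step 6): q5.
They differ (q6 ≠ q5), so y is not a cycle from the state after x; this split is not the one the pumping-lemma construction produces, and pumping y need not keep the string in L(D).

no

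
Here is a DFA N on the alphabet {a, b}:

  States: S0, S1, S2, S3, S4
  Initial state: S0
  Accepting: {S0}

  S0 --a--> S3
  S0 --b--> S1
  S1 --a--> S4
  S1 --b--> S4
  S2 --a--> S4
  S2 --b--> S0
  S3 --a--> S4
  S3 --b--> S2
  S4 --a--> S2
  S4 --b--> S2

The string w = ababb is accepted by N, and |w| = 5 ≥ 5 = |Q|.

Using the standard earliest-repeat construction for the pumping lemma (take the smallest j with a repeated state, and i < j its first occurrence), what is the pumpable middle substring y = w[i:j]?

ab

Run of N on w = a b a b b:
  step 0: S0  (start)
  step 1: S3  (read a: S0→S3)
  step 2: S2  (read b: S3→S2)
  step 3: S4  (read a: S2→S4)
  step 4: S2  (read b: S4→S2)   ← first repeat (S2 seen earlier)
  step 5: S0  (read b: S2→S0)

So i = 2, j = 4, giving x = w[0:2] = ab, y = w[2:4] = ab, z = w[4:5] = b.
Check: |xy| = 4 ≤ 5 and |y| = 2 ≥ 1. Reading y takes N from S2 back to S2, so every xyⁱz is accepted.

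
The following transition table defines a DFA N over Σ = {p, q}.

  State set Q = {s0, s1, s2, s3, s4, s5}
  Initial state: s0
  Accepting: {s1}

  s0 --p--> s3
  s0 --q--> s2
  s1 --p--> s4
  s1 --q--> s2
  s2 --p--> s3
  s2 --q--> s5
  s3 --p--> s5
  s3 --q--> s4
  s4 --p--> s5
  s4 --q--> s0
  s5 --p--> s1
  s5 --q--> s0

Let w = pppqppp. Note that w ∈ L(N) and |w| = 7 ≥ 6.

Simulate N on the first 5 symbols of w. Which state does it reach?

Run of N on the first 5 characters of w = p p p q p:
  step 0: s0  (start)
  step 1: s3  (read p: s0→s3)
  step 2: s5  (read p: s3→s5)
  step 3: s1  (read p: s5→s1)
  step 4: s2  (read q: s1→s2)
  step 5: s3  (read p: s2→s3)

After reading 5 characters, N is in state s3.
(This kind of state-tracing is the core of the pumping-lemma construction: with 6 states, pigeonhole forces a repeat within the first 6 steps.)

s3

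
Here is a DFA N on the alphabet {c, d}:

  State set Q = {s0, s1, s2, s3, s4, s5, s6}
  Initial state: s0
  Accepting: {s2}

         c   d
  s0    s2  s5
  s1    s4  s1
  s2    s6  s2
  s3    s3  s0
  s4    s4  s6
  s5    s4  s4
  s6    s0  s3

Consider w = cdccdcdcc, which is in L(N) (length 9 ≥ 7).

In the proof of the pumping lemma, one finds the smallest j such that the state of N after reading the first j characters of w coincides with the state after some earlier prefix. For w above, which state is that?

State sequence: s0 -c-> s2 -d-> s2 -c-> s6 -c-> s0 -d-> s5 -c-> s4 -d-> s6 -c-> s0 -c-> s2
First repeat at step 2: s2 was already visited.

The earliest repeat is at step j = 2: N is in s2, which it already visited at step i = 1.
The DFA has 7 states, so the proof of the pumping lemma guarantees a repeated state among the first 7+1 visited; the segment between the two visits is the pumpable y.

s2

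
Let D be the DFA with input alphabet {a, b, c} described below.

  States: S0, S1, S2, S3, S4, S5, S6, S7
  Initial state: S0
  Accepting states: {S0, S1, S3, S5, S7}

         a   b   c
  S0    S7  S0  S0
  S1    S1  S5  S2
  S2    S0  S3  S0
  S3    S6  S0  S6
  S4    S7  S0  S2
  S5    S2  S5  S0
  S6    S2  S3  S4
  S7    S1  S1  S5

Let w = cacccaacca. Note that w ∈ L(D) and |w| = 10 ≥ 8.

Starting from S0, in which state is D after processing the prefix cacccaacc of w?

State sequence: S0 -c-> S0 -a-> S7 -c-> S5 -c-> S0 -c-> S0 -a-> S7 -a-> S1 -c-> S2 -c-> S0

After reading 9 characters, D is in state S0.
(This kind of state-tracing is the core of the pumping-lemma construction: with 8 states, pigeonhole forces a repeat within the first 8 steps.)

S0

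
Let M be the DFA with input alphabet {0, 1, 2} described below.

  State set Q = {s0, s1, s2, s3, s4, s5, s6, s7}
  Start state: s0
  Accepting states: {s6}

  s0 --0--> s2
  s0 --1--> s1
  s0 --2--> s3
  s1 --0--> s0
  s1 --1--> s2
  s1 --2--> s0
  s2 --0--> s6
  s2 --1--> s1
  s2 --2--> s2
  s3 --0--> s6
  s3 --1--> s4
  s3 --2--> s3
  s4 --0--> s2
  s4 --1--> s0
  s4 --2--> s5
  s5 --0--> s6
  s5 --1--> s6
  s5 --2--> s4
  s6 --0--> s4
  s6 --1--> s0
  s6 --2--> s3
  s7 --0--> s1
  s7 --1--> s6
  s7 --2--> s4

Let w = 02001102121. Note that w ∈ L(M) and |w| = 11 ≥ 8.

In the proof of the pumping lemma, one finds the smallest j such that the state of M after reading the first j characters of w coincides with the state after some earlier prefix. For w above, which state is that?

State sequence: s0 -0-> s2 -2-> s2 -0-> s6 -0-> s4 -1-> s0 -1-> s1 -0-> s0 -2-> s3 -1-> s4 -2-> s5 -1-> s6
First repeat at step 2: s2 was already visited.

The earliest repeat is at step j = 2: M is in s2, which it already visited at step i = 1.
With |Q| = 8, pigeonhole forces a state repeat no later than step 8; the substring read between the first and second visits to that state can be pumped.

s2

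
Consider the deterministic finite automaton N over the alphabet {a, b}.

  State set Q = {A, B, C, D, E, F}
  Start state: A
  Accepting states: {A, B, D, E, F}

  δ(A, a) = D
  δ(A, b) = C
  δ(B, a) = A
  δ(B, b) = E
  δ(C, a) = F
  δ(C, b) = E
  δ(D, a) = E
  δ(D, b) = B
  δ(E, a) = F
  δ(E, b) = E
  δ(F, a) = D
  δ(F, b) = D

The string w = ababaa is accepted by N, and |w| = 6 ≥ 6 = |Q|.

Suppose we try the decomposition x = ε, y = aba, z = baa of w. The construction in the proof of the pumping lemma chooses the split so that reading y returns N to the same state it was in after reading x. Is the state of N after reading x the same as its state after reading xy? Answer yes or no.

Run of N on the first 3 characters of w = a b a:
  step 0: A  (start)
  step 1: D  (read a: A→D)
  step 2: B  (read b: D→B)
  step 3: A  (read a: B→A)

After x (step 0): A. After xy (step 3): A.
They match, so y = aba drives N around a cycle from A back to itself; pumping y any number of times keeps N in A before reading z, and xyⁱz ∈ L(N) for every i ≥ 0.

yes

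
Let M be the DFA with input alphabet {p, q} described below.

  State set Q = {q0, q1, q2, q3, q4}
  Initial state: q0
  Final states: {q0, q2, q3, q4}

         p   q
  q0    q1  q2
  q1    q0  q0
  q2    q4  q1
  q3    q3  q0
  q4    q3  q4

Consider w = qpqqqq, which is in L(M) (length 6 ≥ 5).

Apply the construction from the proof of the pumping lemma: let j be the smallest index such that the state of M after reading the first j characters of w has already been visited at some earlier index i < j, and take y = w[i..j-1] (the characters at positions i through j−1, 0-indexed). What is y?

q

Run of M on w = q p q q q q:
  step 0: q0  (start)
  step 1: q2  (read q: q0→q2)
  step 2: q4  (read p: q2→q4)
  step 3: q4  (read q: q4→q4)   ← first repeat (q4 seen earlier)
  step 4: q4  (read q: q4→q4)
  step 5: q4  (read q: q4→q4)
  step 6: q4  (read q: q4→q4)

So i = 2, j = 3, giving x = w[0:2] = qp, y = w[2:3] = q, z = w[3:6] = qqq.
Check: |xy| = 3 ≤ 5 and |y| = 1 ≥ 1. Reading y takes M from q4 back to q4, so every xyⁱz is accepted.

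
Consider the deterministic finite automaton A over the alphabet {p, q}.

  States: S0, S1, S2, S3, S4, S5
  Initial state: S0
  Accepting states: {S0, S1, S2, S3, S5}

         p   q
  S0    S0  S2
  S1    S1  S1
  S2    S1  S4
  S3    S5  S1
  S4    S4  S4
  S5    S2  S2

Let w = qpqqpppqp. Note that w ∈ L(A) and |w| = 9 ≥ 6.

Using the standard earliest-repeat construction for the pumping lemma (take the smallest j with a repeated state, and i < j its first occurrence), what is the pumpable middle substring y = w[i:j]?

Run of A on w = q p q q p p p q p:
  step 0: S0  (start)
  step 1: S2  (read q: S0→S2)
  step 2: S1  (read p: S2→S1)
  step 3: S1  (read q: S1→S1)   ← first repeat (S1 seen earlier)
  step 4: S1  (read q: S1→S1)
  step 5: S1  (read p: S1→S1)
  step 6: S1  (read p: S1→S1)
  step 7: S1  (read p: S1→S1)
  step 8: S1  (read q: S1→S1)
  step 9: S1  (read p: S1→S1)

So i = 2, j = 3, giving x = w[0:2] = qp, y = w[2:3] = q, z = w[3:9] = qpppqp.
Check: |xy| = 3 ≤ 6 and |y| = 1 ≥ 1. Reading y takes A from S1 back to S1, so every xyⁱz is accepted.

q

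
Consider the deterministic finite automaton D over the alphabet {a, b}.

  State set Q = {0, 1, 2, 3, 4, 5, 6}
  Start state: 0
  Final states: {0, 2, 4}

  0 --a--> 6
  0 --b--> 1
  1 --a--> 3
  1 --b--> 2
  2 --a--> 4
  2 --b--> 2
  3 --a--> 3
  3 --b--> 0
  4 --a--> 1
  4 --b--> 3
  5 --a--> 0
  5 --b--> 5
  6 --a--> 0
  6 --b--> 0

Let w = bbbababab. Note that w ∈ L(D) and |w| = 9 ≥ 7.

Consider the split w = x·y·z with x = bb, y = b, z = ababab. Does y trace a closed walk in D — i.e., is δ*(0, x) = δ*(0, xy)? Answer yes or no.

yes

State sequence: 0 -b-> 1 -b-> 2 -b-> 2

After x (step 2): 2. After xy (step 3): 2.
They match, so y = b drives D around a cycle from 2 back to itself; pumping y any number of times keeps D in 2 before reading z, and xyⁱz ∈ L(D) for every i ≥ 0.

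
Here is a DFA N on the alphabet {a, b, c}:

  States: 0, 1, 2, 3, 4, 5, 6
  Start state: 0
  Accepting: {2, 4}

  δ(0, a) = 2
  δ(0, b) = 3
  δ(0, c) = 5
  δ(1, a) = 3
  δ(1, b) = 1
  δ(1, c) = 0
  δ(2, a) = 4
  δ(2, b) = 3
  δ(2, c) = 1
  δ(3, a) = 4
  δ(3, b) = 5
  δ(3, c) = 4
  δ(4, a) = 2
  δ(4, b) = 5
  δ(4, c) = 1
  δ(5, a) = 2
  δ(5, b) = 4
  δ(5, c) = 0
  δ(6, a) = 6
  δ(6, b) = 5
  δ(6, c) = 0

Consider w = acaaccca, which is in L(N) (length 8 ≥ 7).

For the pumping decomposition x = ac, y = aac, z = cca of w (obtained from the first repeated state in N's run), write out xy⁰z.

accca

xy⁰z = xz = ac·cca = accca.
Reading y = aac takes N from 1 back to 1, so after x the machine is still in 1, and z then leads to the accepting state 2. Hence accca ∈ L(N).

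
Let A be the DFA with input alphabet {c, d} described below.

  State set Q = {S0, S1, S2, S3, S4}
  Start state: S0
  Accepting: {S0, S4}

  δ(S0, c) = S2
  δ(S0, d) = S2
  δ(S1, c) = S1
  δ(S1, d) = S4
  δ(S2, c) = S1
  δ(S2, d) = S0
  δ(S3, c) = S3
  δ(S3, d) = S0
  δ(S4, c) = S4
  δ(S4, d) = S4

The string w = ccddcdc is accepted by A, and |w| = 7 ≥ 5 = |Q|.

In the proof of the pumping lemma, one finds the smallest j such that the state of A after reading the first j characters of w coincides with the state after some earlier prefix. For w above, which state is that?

Run of A on w = c c d d c d c:
  step 0: S0  (start)
  step 1: S2  (read c: S0→S2)
  step 2: S1  (read c: S2→S1)
  step 3: S4  (read d: S1→S4)
  step 4: S4  (read d: S4→S4)   ← first repeat (S4 seen earlier)
  step 5: S4  (read c: S4→S4)
  step 6: S4  (read d: S4→S4)
  step 7: S4  (read c: S4→S4)

The earliest repeat is at step j = 4: A is in S4, which it already visited at step i = 3.
Pumping length from the standard proof: p = 5 (the number of states). The repeated state found above gives |xy| = j ≤ 5 and |y| = j − i ≥ 1.

S4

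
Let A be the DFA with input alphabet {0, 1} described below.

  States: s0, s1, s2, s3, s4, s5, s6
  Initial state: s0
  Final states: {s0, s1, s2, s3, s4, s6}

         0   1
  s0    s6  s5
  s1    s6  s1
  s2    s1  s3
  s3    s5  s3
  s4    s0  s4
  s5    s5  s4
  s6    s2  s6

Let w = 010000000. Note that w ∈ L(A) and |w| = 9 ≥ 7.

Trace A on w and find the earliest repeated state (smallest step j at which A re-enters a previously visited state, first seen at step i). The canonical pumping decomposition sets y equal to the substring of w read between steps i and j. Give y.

1

State sequence: s0 -0-> s6 -1-> s6 -0-> s2 -0-> s1 -0-> s6 -0-> s2 -0-> s1 -0-> s6 -0-> s2
First repeat at step 2: s6 was already visited.

So i = 1, j = 2, giving x = w[0:1] = 0, y = w[1:2] = 1, z = w[2:9] = 0000000.
Check: |xy| = 2 ≤ 7 and |y| = 1 ≥ 1. Reading y takes A from s6 back to s6, so every xyⁱz is accepted.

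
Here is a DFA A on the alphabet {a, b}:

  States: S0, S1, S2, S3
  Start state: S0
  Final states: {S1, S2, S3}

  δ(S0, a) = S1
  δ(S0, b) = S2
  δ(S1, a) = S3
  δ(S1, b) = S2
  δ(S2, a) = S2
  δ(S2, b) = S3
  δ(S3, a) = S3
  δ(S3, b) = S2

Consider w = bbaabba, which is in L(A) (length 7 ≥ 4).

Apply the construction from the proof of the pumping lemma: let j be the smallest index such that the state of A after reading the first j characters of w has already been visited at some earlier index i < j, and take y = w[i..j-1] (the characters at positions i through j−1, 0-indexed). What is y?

State sequence: S0 -b-> S2 -b-> S3 -a-> S3 -a-> S3 -b-> S2 -b-> S3 -a-> S3
First repeat at step 3: S3 was already visited.

So i = 2, j = 3, giving x = w[0:2] = bb, y = w[2:3] = a, z = w[3:7] = abba.
Check: |xy| = 3 ≤ 4 and |y| = 1 ≥ 1. Reading y takes A from S3 back to S3, so every xyⁱz is accepted.

a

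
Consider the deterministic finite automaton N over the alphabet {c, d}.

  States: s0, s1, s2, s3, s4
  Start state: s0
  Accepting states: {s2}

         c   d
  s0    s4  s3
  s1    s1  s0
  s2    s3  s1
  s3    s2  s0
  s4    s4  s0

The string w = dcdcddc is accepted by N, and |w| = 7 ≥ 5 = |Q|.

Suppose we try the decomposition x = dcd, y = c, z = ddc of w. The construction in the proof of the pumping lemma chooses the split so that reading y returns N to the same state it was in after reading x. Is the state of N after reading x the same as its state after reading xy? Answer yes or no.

Run of N on the first 4 characters of w = d c d c:
  step 0: s0  (start)
  step 1: s3  (read d: s0→s3)
  step 2: s2  (read c: s3→s2)
  step 3: s1  (read d: s2→s1)
  step 4: s1  (read c: s1→s1)

After x (step 3): s1. After xy (step 4): s1.
They match, so y = c drives N around a cycle from s1 back to itself; pumping y any number of times keeps N in s1 before reading z, and xyⁱz ∈ L(N) for every i ≥ 0.

yes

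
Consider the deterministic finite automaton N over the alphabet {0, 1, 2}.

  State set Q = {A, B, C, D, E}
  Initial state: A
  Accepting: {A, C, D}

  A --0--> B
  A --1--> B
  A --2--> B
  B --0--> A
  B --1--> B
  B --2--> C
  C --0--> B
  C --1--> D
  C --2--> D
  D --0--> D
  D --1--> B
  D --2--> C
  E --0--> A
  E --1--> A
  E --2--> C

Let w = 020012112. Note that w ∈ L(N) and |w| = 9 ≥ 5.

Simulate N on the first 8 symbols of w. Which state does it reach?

B

Run of N on the first 8 characters of w = 0 2 0 0 1 2 1 1:
  step 0: A  (start)
  step 1: B  (read 0: A→B)
  step 2: C  (read 2: B→C)
  step 3: B  (read 0: C→B)
  step 4: A  (read 0: B→A)
  step 5: B  (read 1: A→B)
  step 6: C  (read 2: B→C)
  step 7: D  (read 1: C→D)
  step 8: B  (read 1: D→B)

After reading 8 characters, N is in state B.
(This kind of state-tracing is the core of the pumping-lemma construction: with 5 states, pigeonhole forces a repeat within the first 5 steps.)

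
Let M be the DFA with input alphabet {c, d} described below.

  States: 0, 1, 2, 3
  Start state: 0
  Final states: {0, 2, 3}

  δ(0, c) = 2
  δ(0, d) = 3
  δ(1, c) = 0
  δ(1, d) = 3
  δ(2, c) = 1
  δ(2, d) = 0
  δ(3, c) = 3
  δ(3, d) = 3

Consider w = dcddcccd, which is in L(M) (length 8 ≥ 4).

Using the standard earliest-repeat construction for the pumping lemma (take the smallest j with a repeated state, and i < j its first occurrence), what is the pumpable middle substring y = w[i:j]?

c

Run of M on w = d c d d c c c d:
  step 0: 0  (start)
  step 1: 3  (read d: 0→3)
  step 2: 3  (read c: 3→3)   ← first repeat (3 seen earlier)
  step 3: 3  (read d: 3→3)
  step 4: 3  (read d: 3→3)
  step 5: 3  (read c: 3→3)
  step 6: 3  (read c: 3→3)
  step 7: 3  (read c: 3→3)
  step 8: 3  (read d: 3→3)

So i = 1, j = 2, giving x = w[0:1] = d, y = w[1:2] = c, z = w[2:8] = ddcccd.
Check: |xy| = 2 ≤ 4 and |y| = 1 ≥ 1. Reading y takes M from 3 back to 3, so every xyⁱz is accepted.
Since M has 4 states, any run of length ≥ 4 visits 4+1 states, so by pigeonhole some state repeats within the first 4 steps — that repeat gives the pumpable loop.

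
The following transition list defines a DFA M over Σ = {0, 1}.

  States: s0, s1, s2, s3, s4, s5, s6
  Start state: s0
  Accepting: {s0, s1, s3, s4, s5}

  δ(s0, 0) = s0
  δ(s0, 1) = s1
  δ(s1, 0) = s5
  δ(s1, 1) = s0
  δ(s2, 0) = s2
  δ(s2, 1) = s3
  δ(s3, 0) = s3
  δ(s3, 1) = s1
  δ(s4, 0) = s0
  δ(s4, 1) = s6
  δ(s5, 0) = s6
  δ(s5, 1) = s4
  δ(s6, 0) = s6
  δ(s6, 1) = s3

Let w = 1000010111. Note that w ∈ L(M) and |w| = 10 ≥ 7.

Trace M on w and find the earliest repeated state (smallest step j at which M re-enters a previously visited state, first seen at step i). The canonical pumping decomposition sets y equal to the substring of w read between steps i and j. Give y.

0

Run of M on w = 1 0 0 0 0 1 0 1 1 1:
  step 0: s0  (start)
  step 1: s1  (read 1: s0→s1)
  step 2: s5  (read 0: s1→s5)
  step 3: s6  (read 0: s5→s6)
  step 4: s6  (read 0: s6→s6)   ← first repeat (s6 seen earlier)
  step 5: s6  (read 0: s6→s6)
  step 6: s3  (read 1: s6→s3)
  step 7: s3  (read 0: s3→s3)
  step 8: s1  (read 1: s3→s1)
  step 9: s0  (read 1: s1→s0)
  step 10: s1  (read 1: s0→s1)

So i = 3, j = 4, giving x = w[0:3] = 100, y = w[3:4] = 0, z = w[4:10] = 010111.
Check: |xy| = 4 ≤ 7 and |y| = 1 ≥ 1. Reading y takes M from s6 back to s6, so every xyⁱz is accepted.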